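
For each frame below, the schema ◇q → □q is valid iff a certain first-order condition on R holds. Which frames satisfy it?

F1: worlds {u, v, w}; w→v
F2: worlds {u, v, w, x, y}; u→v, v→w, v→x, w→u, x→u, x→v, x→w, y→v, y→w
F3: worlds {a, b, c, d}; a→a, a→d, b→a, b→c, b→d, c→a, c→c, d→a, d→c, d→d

This is the axiom for partial functionality; its first-order frame correspondent is ∀x ∀y ∀z (Rxy ∧ Rxz → y = z).
F1: holds.
F2: fails — v sees both w and x.
F3: fails — a sees both a and d.
Valid on: F1.

F1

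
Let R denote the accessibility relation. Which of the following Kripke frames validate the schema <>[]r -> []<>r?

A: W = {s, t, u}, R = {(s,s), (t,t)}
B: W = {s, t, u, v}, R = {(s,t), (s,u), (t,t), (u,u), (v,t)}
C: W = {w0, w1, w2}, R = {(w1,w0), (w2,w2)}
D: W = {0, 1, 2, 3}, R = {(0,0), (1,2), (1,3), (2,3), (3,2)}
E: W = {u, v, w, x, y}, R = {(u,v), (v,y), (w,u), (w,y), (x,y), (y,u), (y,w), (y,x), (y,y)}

This is the axiom for convergence; its first-order frame correspondent is forall x forall y forall z (Rxy & Rxz -> exists w (Ryw & Rzw)).
A: ✓.
B: fails — Rsu and Rst but u and t have no common successor.
C: fails — Rw1w0 and Rw1w0 but w0 and w0 have no common successor.
D: fails — R12 and R13 but 2 and 3 have no common successor.
E: fails — Rwu and Rwy but u and y have no common successor.
Valid on: A.

A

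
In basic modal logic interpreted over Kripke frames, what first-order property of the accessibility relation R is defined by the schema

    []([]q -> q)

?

Shift-reflexivity

Suppose □(□q→q) is valid. Take Rxy and set V(q)={w : Ryw}. Then at y, □q holds; since □(□q→q) at x, □q→q at y, so q at y, i.e. Ryy.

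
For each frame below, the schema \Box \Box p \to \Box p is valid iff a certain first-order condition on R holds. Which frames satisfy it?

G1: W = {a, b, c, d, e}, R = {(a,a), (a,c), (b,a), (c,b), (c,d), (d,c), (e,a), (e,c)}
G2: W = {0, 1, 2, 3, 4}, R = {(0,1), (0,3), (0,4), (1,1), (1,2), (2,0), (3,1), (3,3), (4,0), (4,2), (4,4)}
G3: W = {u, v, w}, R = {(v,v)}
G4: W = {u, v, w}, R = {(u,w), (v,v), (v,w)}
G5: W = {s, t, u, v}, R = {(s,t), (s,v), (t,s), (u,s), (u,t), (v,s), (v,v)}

Frame correspondent (Sahlqvist): \forall x \forall y (Rxy \to \exists z (Rxz \wedge Rzy)) — i.e. density.
G1: fails — Rcd but no z with Rcz and Rzd.
G2: fails — R20 but no z with R2z and Rz0.
G3: holds.
G4: fails — Ruw but no z with Ruz and Rzw.
G5: fails — Rts but no z with Rtz and Rzs.
Valid on: G3.

G3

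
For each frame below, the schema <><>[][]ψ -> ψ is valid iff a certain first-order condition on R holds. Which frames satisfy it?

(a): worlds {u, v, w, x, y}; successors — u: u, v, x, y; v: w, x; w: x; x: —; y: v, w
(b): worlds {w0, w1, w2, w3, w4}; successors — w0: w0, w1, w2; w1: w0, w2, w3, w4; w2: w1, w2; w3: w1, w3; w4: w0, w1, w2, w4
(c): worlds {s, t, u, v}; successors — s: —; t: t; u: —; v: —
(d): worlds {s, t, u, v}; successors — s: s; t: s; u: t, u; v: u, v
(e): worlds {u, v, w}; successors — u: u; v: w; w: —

(b), (c), (e)

This is the axiom for a generalized confluence (Geach) condition; its first-order frame correspondent is forall x forall y (x R^2 y -> exists w (y R^2 w & x = w)).
(a): fails — uR²v but no t with vR²t and u=t.
(b): satisfies the condition.
(c): satisfies the condition.
(d): fails — tR²s but no w with sR²w and t=w.
(e): satisfies the condition.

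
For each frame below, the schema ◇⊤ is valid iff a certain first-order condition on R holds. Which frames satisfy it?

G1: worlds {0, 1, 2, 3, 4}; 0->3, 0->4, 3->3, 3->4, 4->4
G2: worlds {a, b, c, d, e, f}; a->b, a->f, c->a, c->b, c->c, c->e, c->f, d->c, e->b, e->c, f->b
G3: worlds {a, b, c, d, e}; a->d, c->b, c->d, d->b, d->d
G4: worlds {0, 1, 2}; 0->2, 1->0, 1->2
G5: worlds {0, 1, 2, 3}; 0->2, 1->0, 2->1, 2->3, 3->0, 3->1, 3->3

Frame correspondent (Sahlqvist): ∀x ∃y Rxy — i.e. seriality.
G1: fails — world 1 has no successor.
G2: fails — world b has no successor.
G3: fails — world b has no successor.
G4: fails — world 2 has no successor.
G5: holds.
Valid on: G5.

G5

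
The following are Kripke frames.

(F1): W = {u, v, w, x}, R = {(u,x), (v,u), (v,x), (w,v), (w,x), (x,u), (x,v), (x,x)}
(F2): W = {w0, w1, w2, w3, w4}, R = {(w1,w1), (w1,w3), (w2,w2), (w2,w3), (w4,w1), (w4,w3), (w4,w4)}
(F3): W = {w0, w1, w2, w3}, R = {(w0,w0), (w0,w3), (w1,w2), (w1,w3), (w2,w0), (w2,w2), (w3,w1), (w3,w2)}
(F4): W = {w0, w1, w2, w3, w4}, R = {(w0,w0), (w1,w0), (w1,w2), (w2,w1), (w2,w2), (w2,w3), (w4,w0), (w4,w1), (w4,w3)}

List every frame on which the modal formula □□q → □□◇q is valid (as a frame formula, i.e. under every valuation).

The schema corresponds to a generalized confluence (Geach) condition: ∀x ∀z (xR²z → ∃w (xR²w ∧ zRw)).
(F1): holds.
(F2): fails — w1R²w3 but no w with w1R²w and w3Rw.
(F3): holds.
(F4): fails — w1R²w3 but no w with w1R²w and w3Rw.

(F1), (F3)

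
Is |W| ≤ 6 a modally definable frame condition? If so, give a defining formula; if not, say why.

No — not modally definable

If a class were modally definable it would be closed under disjoint unions (Goldblatt–Thomason).
Any modal formula valid on each of 7 disjoint one-world frames is valid on their disjoint union (validity is preserved under disjoint unions). Each one-world frame has |W|=1≤6, but the union has |W|=7.
So the class is not modally definable.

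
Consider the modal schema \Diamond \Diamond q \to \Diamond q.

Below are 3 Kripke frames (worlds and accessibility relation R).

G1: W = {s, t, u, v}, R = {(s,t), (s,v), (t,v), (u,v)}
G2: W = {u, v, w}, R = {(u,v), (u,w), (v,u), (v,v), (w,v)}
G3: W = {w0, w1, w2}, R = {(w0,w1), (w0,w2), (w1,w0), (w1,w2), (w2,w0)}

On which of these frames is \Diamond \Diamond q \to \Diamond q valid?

Frame correspondent (Sahlqvist): \forall x \forall y \forall z (Rxy \wedge Ryz \to Rxz) — i.e. transitivity.
G1: condition met.
G2: fails — Ruv and Rvu but not Ruu.
G3: fails — Rw1w0 and Rw0w1 but not Rw1w1.
Valid on: G1.

G1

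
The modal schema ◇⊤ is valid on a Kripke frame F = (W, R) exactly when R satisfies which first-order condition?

◇⊤ holds at w iff w has a successor, so frame-validity of ◇⊤ is exactly seriality. Equivalently via □r → ◇r:
Suppose □r→◇r is valid. At any x set V(r)=W. Then □r at x, so ◇r at x, so x has a successor.

seriality: ∀x ∃y Rxy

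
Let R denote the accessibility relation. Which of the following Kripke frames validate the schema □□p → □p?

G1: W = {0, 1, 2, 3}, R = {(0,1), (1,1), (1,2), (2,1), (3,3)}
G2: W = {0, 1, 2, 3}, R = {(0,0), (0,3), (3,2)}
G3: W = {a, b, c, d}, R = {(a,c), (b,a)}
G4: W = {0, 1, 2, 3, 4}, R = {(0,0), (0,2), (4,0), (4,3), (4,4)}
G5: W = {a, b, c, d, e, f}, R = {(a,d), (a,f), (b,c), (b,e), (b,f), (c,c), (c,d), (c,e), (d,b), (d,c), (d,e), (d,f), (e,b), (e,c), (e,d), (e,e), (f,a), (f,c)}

This is the axiom for density; its first-order frame correspondent is ∀x ∀y (Rxy → ∃z (Rxz ∧ Rzy)).
G1: ✓.
G2: fails — R32 but no z with R3z and Rz2.
G3: fails — Rac but no z with Raz and Rzc.
G4: ✓.
G5: fails — Rbf but no z with Rbz and Rzf.

G1, G4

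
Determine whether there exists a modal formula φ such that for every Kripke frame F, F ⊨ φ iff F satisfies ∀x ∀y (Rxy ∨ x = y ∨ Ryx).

Not definable by any modal formula

Any modally definable frame class is closed under disjoint unions.
Take 4 disjoint single-world reflexive frames: each is trivially connected, but their disjoint union has 4 worlds with no edge between distinct components, so it is not connected.
Hence connectedness of R is not modally definable.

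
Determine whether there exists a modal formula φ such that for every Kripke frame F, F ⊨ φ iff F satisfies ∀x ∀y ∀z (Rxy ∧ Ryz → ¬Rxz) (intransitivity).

Modal frame validity is preserved under surjective bounded morphisms.
The 3-cycle (worlds 0,1,2 with 0→1→2→0) is intransitive. Mapping every world to a single reflexive point • is a surjective bounded morphism; the reflexive point is not intransitive (R••∧R•• but R••).
Hence intransitivity is not modally definable.

Not definable by any modal formula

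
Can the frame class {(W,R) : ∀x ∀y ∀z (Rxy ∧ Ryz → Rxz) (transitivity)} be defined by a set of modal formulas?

Yes: it is transitivity, defined by the 4 schema □p → □□p.
Suppose □p→□□p is valid. Take Rxy, Ryz and set V(p)={w : Rxw}. Then □p at x, so □□p at x, so □p at y, so p at z, i.e. Rxz.

Yes, by □p → □□p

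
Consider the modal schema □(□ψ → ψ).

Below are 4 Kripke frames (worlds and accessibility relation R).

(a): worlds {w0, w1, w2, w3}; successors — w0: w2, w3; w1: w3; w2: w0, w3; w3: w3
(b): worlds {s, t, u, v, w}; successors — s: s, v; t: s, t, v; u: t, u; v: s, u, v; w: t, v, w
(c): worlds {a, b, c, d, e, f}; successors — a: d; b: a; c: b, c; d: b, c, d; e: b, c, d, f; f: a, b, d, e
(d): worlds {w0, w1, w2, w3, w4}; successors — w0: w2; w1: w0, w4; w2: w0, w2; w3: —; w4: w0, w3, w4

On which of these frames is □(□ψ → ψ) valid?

This is the axiom for shift-reflexivity; its first-order frame correspondent is ∀x ∀y (Rxy → Ryy).
(a): fails — Rw0w2 but not Rw2w2.
(b): satisfies the condition.
(c): fails — Reb but not Rbb.
(d): fails — Rw1w0 but not Rw0w0.
Valid on: (b).

(b)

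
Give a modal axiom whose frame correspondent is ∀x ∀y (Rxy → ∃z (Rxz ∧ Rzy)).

The condition is density. The C4 schema □□r → □r defines it.
Suppose □□r→□r is valid. Take Rxy and set V(r)={w : xR²w}. Then □□r at x, so □r at x, so r at y, i.e. ∃z(Rxz∧Rzy).

□□r → □r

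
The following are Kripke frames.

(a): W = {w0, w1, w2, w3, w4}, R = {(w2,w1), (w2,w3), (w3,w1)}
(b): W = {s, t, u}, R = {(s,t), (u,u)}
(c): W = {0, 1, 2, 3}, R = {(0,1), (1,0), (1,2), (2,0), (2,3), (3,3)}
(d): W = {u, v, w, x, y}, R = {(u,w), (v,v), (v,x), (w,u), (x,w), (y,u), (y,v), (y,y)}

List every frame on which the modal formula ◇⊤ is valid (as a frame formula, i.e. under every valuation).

(c), (d)

Frame correspondent (Sahlqvist): ∀x ∃y Rxy — i.e. seriality.
(a): fails — world w0 has no successor.
(b): fails — world t has no successor.
(c): condition met.
(d): condition met.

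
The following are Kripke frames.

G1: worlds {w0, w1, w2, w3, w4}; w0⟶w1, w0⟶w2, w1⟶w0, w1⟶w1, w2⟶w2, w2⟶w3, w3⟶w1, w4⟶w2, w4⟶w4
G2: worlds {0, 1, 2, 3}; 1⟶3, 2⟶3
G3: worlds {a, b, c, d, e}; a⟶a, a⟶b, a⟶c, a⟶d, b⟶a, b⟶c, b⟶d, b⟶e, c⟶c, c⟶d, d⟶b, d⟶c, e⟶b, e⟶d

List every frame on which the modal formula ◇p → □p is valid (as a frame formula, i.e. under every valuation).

This is the axiom for partial functionality; its first-order frame correspondent is ∀x ∀y ∀z (Rxy ∧ Rxz → y = z).
G1: fails — w0 sees both w1 and w2.
G2: ✓.
G3: fails — a sees both a and b.
Valid on: G2.

G2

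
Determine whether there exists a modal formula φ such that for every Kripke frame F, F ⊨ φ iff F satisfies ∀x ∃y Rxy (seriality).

The condition is seriality. A defining modal formula is □p → ◇p.
Suppose □p→◇p is valid. At any x set V(p)=W. Then □p at x, so ◇p at x, so x has a successor.

Yes — defined by □p → ◇p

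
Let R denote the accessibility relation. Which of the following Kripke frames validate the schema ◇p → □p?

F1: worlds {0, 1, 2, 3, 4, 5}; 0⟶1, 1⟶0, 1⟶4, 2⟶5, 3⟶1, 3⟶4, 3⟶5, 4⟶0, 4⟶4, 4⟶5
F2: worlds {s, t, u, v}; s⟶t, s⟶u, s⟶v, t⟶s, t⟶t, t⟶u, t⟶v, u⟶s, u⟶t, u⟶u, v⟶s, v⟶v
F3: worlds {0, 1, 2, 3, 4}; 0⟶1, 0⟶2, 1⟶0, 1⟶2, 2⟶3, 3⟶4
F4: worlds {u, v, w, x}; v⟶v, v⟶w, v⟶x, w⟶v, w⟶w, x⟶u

The schema corresponds to partial functionality: ∀x ∀y ∀z (Rxy ∧ Rxz → y = z).
F1: fails — 1 sees both 0 and 4.
F2: fails — s sees both t and u.
F3: fails — 0 sees both 1 and 2.
F4: fails — v sees both v and w.

none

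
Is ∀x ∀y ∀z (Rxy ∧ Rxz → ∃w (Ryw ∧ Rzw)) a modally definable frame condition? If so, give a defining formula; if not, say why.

Yes: it is convergence, defined by the .2 schema ◇□q → □◇q.

Yes, by ◇□q → □◇q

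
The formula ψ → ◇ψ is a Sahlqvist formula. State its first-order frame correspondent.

This schema is equivalent to the T axiom □ψ → ψ.
Its frame correspondent is reflexivity — ∀x Rxx.

Reflexivity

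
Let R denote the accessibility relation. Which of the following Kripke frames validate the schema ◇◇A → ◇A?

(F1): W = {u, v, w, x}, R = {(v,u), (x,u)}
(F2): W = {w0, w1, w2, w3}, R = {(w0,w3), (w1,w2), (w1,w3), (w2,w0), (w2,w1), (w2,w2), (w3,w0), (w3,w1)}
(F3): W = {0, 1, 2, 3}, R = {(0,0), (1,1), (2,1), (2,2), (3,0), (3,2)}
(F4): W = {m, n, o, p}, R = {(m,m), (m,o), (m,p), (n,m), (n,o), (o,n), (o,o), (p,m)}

(F1)

This is the axiom for transitivity; its first-order frame correspondent is ∀x ∀y ∀z (Rxy ∧ Ryz → Rxz).
(F1): holds.
(F2): fails — Rw1w2 and Rw2w1 but not Rw1w1.
(F3): fails — R32 and R21 but not R31.
(F4): fails — Ron and Rnm but not Rom.
Valid on: (F1).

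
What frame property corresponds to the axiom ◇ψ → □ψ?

Suppose ◇ψ→□ψ is valid. Take Rxy, Rxz and set V(ψ)={y}. Then ◇ψ at x, so □ψ at x, so ψ at z, i.e. z=y.
The converse is a direct semantic check.
Frame condition: ∀x ∀y ∀z (Rxy ∧ Rxz → y = z).

Partial functionality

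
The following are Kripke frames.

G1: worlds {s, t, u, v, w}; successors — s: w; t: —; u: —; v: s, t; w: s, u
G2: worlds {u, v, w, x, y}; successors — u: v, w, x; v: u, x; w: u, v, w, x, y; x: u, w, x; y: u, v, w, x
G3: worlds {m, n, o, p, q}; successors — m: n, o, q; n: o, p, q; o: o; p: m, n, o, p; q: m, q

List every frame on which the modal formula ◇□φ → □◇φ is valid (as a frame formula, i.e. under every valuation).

This is the axiom for convergence; its first-order frame correspondent is ∀x ∀y ∀z (Rxy ∧ Rxz → ∃w (Ryw ∧ Rzw)).
G1: fails — Rvt and Rvt but t and t have no common successor.
G2: ✓.
G3: fails — Rmo and Rmq but o and q have no common successor.
Valid on: G2.

G2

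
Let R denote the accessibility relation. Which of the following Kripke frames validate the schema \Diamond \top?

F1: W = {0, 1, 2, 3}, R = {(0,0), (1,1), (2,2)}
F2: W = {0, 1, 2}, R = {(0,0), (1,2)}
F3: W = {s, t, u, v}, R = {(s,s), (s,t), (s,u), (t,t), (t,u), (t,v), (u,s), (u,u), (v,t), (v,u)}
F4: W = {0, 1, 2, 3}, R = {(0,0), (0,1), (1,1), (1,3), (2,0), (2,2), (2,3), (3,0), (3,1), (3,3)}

F3, F4

This is the axiom for seriality; its first-order frame correspondent is \forall x \exists y Rxy.
F1: fails — world 3 has no successor.
F2: fails — world 2 has no successor.
F3: ✓.
F4: ✓.
Valid on: F3, F4.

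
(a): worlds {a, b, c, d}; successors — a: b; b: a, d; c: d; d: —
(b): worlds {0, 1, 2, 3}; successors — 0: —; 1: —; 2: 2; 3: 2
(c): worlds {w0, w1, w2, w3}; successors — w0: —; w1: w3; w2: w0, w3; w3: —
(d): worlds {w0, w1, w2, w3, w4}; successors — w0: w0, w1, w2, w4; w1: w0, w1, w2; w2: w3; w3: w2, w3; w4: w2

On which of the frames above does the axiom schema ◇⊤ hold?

Frame correspondent (Sahlqvist): ∀x ∃y Rxy — i.e. seriality.
(a): fails — world d has no successor.
(b): fails — world 0 has no successor.
(c): fails — world w0 has no successor.
(d): holds.

(d)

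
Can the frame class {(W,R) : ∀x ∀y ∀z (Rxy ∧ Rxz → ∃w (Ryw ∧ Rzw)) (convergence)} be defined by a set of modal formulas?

Definable; ◇□p → □◇p defines it

The condition is convergence. A defining modal formula is ◇□p → □◇p.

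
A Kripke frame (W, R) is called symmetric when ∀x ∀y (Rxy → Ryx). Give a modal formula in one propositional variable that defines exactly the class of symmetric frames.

ψ → □◇ψ

This is symmetry; the standard corresponding axiom is B: ψ → □◇ψ.
Suppose ψ→□◇ψ is valid. Take Rxy and set V(ψ)={x}. Then ψ at x, so □◇ψ at x, so ◇ψ at y, so some z with Ryz has ψ; z=x, i.e. Ryx.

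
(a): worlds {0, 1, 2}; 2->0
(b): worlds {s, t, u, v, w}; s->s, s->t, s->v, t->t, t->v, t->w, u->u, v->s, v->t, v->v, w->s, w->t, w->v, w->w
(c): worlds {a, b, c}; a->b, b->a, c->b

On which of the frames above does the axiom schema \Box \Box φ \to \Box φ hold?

(b)

Frame correspondent (Sahlqvist): \forall x \forall y (Rxy \to \exists z (Rxz \wedge Rzy)) — i.e. density.
(a): fails — R20 but no z with R2z and Rz0.
(b): ✓.
(c): fails — Rab but no z with Raz and Rzb.
Valid on: (b).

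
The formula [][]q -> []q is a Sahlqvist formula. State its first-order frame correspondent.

density

Suppose □□q→□q is valid. Take Rxy and set V(q)={w : xR²w}. Then □□q at x, so □q at x, so q at y, i.e. ∃z(Rxz∧Rzy).
The converse is a direct semantic check.
So the correspondent is density.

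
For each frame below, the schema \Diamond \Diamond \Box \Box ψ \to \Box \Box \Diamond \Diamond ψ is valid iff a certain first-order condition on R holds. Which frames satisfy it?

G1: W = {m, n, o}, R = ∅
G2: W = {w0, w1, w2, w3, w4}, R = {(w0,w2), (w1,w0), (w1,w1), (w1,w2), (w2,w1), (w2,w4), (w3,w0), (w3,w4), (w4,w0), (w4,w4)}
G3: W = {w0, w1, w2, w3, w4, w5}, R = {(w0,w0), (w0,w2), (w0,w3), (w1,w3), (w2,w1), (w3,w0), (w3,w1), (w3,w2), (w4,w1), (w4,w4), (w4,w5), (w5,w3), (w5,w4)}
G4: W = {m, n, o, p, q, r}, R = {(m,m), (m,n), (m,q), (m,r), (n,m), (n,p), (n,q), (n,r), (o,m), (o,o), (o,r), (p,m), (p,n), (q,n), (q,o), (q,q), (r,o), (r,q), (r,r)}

Frame correspondent (Sahlqvist): \forall x \forall y \forall z ((x R^2 y \wedge x R^2 z) \to \exists w (y R^2 w \wedge z R^2 w)) — i.e. a generalized confluence (Geach) condition.
G1: ✓.
G2: ✓.
G3: fails — w0R²w1, w0R²w2 but no w with w1R²w and w2R²w.
G4: ✓.

G1, G2, G4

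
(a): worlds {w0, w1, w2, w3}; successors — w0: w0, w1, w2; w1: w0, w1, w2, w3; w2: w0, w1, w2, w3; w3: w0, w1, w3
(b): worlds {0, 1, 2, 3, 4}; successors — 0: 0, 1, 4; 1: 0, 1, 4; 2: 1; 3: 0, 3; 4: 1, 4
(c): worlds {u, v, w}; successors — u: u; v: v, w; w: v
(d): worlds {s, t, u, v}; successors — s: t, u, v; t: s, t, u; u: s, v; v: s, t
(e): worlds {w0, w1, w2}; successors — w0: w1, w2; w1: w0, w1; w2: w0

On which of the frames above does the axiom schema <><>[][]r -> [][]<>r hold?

(a), (b), (c), (d)

The schema corresponds to a generalized confluence (Geach) condition: forall x forall y forall z ((x R^2 y & x R^2 z) -> exists w (y R^2 w & zRw)).
(a): condition met.
(b): condition met.
(c): condition met.
(d): condition met.
(e): fails — w1R²w2, w1R²w2 but no w with w2R²w and w2Rw.
Valid on: (a), (b), (c), (d).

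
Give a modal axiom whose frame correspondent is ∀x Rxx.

The condition is reflexivity. The T schema □r → r defines it.
Suppose □r→r is valid. At any x set V(r)={w : Rxw}. Then □r holds at x, so r holds at x, i.e. Rxx.

□r → r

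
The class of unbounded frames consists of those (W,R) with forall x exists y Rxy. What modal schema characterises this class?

□r → ◇r

A defining formula is □r → ◇r (the D axiom).
Suppose □r→◇r is valid. At any x set V(r)=W. Then □r at x, so ◇r at x, so x has a successor.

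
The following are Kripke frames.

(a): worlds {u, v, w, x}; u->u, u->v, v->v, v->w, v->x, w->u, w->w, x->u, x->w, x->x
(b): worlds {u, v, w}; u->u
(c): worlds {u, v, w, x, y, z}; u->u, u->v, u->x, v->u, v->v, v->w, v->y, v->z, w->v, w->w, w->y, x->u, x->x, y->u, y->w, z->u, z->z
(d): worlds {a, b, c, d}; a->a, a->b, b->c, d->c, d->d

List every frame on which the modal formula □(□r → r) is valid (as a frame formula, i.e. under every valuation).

This is the axiom for shift-reflexivity; its first-order frame correspondent is ∀x ∀y (Rxy → Ryy).
(a): ✓.
(b): ✓.
(c): fails — Rwy but not Ryy.
(d): fails — Rbc but not Rcc.
Valid on: (a), (b).

(a), (b)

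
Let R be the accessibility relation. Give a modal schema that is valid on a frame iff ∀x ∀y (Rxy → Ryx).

s → □◇s

A defining formula is s → □◇s (the B axiom).
Suppose s→□◇s is valid. Take Rxy and set V(s)={x}. Then s at x, so □◇s at x, so ◇s at y, so some z with Ryz has s; z=x, i.e. Ryx.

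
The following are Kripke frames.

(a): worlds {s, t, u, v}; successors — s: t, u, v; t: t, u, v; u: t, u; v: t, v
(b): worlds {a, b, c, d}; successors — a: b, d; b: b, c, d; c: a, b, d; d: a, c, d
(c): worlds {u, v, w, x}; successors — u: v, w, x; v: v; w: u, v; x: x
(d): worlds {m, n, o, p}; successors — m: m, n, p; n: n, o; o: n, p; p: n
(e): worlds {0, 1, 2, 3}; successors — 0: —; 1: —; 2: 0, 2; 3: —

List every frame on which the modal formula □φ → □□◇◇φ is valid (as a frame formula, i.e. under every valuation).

(a), (b), (d)

This is the axiom for a generalized confluence (Geach) condition; its first-order frame correspondent is ∀x ∀z (xR²z → ∃w (xRw ∧ zR²w)).
(a): holds.
(b): holds.
(c): fails — wR²x but no t with wRt and xR²t.
(d): holds.
(e): fails — 2R²0 but no w with 2Rw and 0R²w.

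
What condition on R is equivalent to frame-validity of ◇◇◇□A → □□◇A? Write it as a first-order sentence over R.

∀x ∀y ∀z ((xR³y ∧ xR²z) → ∃w (yRw ∧ zRw))

This is a Sahlqvist (Geach-type) schema ◇^3□^1A → □^2◇^1A.
Minimal-valuation argument: fix x; take any y with xR^3y and any z with xR^2z. Set V(A) to the set of worlds R-reachable from y in exactly 1 step. Then □^1A holds at y, so the antecedent holds at x; validity forces ◇^1A at z, giving a w with zR^1w and yR^1w.
First-order correspondent: ∀x ∀y ∀z ((xR³y ∧ xR²z) → ∃w (yRw ∧ zRw)).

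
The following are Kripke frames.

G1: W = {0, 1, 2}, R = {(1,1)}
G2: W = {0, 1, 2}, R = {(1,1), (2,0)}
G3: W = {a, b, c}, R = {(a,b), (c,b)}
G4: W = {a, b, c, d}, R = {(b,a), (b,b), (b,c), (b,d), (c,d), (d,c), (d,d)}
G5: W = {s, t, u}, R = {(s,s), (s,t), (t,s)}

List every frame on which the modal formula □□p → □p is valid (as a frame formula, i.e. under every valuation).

G1, G4, G5

Frame correspondent (Sahlqvist): ∀x ∀y (Rxy → ∃z (Rxz ∧ Rzy)) — i.e. density.
G1: satisfies the condition.
G2: fails — R20 but no z with R2z and Rz0.
G3: fails — Rab but no z with Raz and Rzb.
G4: satisfies the condition.
G5: satisfies the condition.
Valid on: G1, G4, G5.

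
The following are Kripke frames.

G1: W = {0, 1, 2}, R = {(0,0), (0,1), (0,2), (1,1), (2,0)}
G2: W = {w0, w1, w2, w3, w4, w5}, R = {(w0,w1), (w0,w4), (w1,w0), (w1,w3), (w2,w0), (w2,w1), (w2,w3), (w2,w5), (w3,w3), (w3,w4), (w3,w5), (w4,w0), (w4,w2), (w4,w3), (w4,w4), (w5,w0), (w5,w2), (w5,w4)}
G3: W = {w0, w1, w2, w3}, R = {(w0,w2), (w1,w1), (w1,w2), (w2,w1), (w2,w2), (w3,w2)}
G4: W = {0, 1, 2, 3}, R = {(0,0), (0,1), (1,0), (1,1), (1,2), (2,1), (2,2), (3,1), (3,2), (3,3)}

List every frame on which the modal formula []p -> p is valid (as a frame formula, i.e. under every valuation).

G4

This is the axiom for reflexivity; its first-order frame correspondent is forall x Rxx.
G1: fails — world 2 does not see itself.
G2: fails — world w0 does not see itself.
G3: fails — world w0 does not see itself.
G4: ✓.
Valid on: G4.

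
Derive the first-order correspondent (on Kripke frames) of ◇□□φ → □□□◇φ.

∀x ∀y ∀z ((xRy ∧ xR³z) → ∃w (yR²w ∧ zRw))

This is a Sahlqvist (Geach-type) schema ◇^1□^2φ → □^3◇^1φ.
Minimal-valuation argument: fix x; take any y with xR^1y and any z with xR^3z. Set V(φ) to the set of worlds R-reachable from y in exactly 2 steps. Then □^2φ holds at y, so the antecedent holds at x; validity forces ◇^1φ at z, giving a w with zR^1w and yR^2w.
First-order correspondent: ∀x ∀y ∀z ((xRy ∧ xR³z) → ∃w (yR²w ∧ zRw)).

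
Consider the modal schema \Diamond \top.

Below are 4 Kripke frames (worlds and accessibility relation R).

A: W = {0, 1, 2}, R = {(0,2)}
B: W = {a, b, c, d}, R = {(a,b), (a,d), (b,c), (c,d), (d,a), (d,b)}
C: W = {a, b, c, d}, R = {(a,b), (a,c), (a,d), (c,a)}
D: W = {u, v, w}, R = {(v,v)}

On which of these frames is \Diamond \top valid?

B

Frame correspondent (Sahlqvist): \forall x \exists y Rxy — i.e. seriality.
A: fails — world 1 has no successor.
B: ✓.
C: fails — world b has no successor.
D: fails — world u has no successor.
Valid on: B.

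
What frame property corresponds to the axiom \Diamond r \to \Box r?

partial functionality

This is the CD axiom.
Its frame correspondent is partial functionality — \forall x \forall y \forall z (Rxy \wedge Rxz \to y = z).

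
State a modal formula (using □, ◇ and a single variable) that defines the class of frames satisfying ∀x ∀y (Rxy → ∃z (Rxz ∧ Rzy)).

The condition is density. The C4 schema □□q → □q defines it.
Suppose □□q→□q is valid. Take Rxy and set V(q)={w : xR²w}. Then □□q at x, so □q at x, so q at y, i.e. ∃z(Rxz∧Rzy).

□□q → □q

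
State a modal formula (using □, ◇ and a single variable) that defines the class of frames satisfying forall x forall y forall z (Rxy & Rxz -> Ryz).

◇ψ → □◇ψ

The condition is the Euclidean property. The 5 schema ◇ψ → □◇ψ defines it.
Suppose ◇ψ→□◇ψ is valid. Take Rxy, Rxz and set V(ψ)={y}. Then ◇ψ at x, so □◇ψ at x, so ◇ψ at z, so some w with Rzw has ψ; w=y, i.e. Rzy. By symmetry of the argument, Ryz.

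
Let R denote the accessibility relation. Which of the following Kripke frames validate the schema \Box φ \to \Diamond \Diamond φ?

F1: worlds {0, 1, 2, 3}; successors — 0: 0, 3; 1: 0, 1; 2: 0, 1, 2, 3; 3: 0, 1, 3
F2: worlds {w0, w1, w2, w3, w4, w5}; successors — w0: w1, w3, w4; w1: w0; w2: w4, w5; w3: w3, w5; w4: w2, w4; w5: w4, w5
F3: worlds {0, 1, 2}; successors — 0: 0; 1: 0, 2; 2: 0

F1, F3

The schema corresponds to a generalized confluence (Geach) condition: \forall x \exists w (xRw \wedge x R^2 w).
F1: satisfies the condition.
F2: fails — at w1 but no w with w1Rw and w1R²w.
F3: satisfies the condition.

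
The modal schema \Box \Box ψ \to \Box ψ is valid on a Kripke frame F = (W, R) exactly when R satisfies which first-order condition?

Suppose □□ψ→□ψ is valid. Take Rxy and set V(ψ)={w : xR²w}. Then □□ψ at x, so □ψ at x, so ψ at y, i.e. ∃z(Rxz∧Rzy).

Density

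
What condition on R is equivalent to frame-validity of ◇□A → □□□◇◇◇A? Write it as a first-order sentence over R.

This is a Sahlqvist (Geach-type) schema ◇^1□^1A → □^3◇^3A.
Minimal-valuation argument: fix x; take any y with xR^1y and any z with xR^3z. Set V(A) to the set of worlds R-reachable from y in exactly 1 step. Then □^1A holds at y, so the antecedent holds at x; validity forces ◇^3A at z, giving a w with zR^3w and yR^1w.
First-order correspondent: ∀x ∀y ∀z ((xRy ∧ xR³z) → ∃w (yRw ∧ zR³w)).

∀x ∀y ∀z ((xRy ∧ xR³z) → ∃w (yRw ∧ zR³w))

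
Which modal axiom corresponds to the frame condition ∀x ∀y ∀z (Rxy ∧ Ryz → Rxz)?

□p → □□p

A defining formula is □p → □□p (the 4 axiom).
Suppose □p→□□p is valid. Take Rxy, Ryz and set V(p)={w : Rxw}. Then □p at x, so □□p at x, so □p at y, so p at z, i.e. Rxz.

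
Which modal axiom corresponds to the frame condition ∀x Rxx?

□s → s

A defining formula is □s → s (the T axiom).
Suppose □s→s is valid. At any x set V(s)={w : Rxw}. Then □s holds at x, so s holds at x, i.e. Rxx.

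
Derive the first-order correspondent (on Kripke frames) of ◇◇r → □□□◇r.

This is a Sahlqvist (Geach-type) schema ◇^2□^0r → □^3◇^1r.
First-order correspondent: ∀x ∀y ∀z ((xR²y ∧ xR³z) → ∃w (y = w ∧ zRw)).

∀x ∀y ∀z ((xR²y ∧ xR³z) → ∃w (y = w ∧ zRw))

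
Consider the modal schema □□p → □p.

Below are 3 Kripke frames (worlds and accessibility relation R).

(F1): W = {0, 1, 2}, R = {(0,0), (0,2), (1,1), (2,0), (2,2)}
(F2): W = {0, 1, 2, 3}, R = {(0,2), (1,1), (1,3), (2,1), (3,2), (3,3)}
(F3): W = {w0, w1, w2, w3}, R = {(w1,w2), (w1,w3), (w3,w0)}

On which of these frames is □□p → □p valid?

(F1)

Frame correspondent (Sahlqvist): ∀x ∀y (Rxy → ∃z (Rxz ∧ Rzy)) — i.e. density.
(F1): satisfies the condition.
(F2): fails — R02 but no z with R0z and Rz2.
(F3): fails — Rw1w2 but no z with Rw1z and Rzw2.
Valid on: (F1).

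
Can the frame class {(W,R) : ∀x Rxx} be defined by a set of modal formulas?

Definable; □r → r defines it

Yes: it is reflexivity, defined by the T schema □r → r.
Suppose □r→r is valid. At any x set V(r)={w : Rxw}. Then □r holds at x, so r holds at x, i.e. Rxx.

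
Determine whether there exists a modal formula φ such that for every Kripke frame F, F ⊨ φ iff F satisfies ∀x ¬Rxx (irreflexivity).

Not definable by any modal formula

Any modally definable frame class is closed under surjective bounded morphisms.
The 4-cycle (worlds s,t,u,v with s→t→u→v→s) is irreflexive, and the map sending every world to a single reflexive point • is a surjective bounded morphism (forth: every edge maps to (•,•); back: every world has a successor). So any modal formula valid on the 4-cycle is also valid on the reflexive point, which is not irreflexive.
Hence irreflexivity is not modally definable.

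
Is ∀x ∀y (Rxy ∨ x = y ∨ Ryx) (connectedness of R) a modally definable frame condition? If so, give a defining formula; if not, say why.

No — not modally definable

If a class were modally definable it would be closed under disjoint unions (Goldblatt–Thomason).
Take 3 disjoint single-world reflexive frames: each is trivially connected, but their disjoint union has 3 worlds with no edge between distinct components, so it is not connected.
So no modal formula (or set of formulas) defines exactly the connected frames.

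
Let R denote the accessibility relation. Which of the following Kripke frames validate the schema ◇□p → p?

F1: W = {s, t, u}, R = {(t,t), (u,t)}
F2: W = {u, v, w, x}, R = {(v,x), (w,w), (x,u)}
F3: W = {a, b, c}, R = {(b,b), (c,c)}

This is the axiom for symmetry; its first-order frame correspondent is ∀x ∀y (Rxy → Ryx).
F1: fails — Rut but not Rtu.
F2: fails — Rvx but not Rxv.
F3: condition met.
Valid on: F3.

F3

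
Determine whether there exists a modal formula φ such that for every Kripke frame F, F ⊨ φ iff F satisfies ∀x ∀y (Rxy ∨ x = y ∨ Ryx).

Not modally definable

Modal frame validity is preserved under disjoint unions.
Take 3 disjoint single-world reflexive frames: each is trivially connected, but their disjoint union has 3 worlds with no edge between distinct components, so it is not connected.
So no modal formula (or set of formulas) defines exactly the connected frames.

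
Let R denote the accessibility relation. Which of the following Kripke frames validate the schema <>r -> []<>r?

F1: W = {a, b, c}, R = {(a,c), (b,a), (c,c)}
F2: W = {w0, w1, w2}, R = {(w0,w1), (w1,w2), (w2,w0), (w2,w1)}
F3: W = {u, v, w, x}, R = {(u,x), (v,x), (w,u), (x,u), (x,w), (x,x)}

none

Frame correspondent (Sahlqvist): forall x forall y forall z (Rxy & Rxz -> Ryz) — i.e. the Euclidean property.
F1: fails — Rba and Rba but not Raa.
F2: fails — Rw0w1 and Rw0w1 but not Rw1w1.
F3: fails — Rwu and Rwu but not Ruu.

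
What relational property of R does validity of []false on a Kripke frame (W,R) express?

Emptiness of R

□⊥ is valid iff no world has any successor (otherwise □⊥ fails at any world with one).
Conversely, on a frame with emptiness of R the schema holds at every world under every valuation.
So the correspondent is emptiness of R.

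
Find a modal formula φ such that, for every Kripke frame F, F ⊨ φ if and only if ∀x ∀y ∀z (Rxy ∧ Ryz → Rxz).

□q → □□q

A defining formula is □q → □□q (the 4 axiom).
Suppose □q→□□q is valid. Take Rxy, Ryz and set V(q)={w : Rxw}. Then □q at x, so □□q at x, so □q at y, so q at z, i.e. Rxz.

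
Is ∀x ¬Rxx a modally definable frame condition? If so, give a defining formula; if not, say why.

No

Any modally definable frame class is closed under surjective bounded morphisms.
The 2-cycle (worlds s,t with s→t→s) is irreflexive, and the map sending every world to a single reflexive point • is a surjective bounded morphism (forth: every edge maps to (•,•); back: every world has a successor). So any modal formula valid on the 2-cycle is also valid on the reflexive point, which is not irreflexive.
So no modal formula (or set of formulas) defines exactly the irreflexive frames.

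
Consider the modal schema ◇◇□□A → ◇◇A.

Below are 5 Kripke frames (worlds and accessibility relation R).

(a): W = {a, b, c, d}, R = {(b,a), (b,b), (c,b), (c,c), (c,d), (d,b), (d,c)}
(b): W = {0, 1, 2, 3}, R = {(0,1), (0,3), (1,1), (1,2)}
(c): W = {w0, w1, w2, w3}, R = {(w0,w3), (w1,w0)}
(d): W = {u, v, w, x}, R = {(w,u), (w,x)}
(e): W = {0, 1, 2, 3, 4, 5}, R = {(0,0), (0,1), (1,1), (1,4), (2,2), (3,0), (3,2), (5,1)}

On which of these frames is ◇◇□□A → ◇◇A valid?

Frame correspondent (Sahlqvist): ∀x ∀y (xR²y → ∃w (yR²w ∧ xR²w)) — i.e. a generalized confluence (Geach) condition.
(a): fails — bR²a but no w with aR²w and bR²w.
(b): fails — 0R²2 but no w with 2R²w and 0R²w.
(c): fails — w1R²w3 but no w with w3R²w and w1R²w.
(d): satisfies the condition.
(e): fails — 0R²4 but no w with 4R²w and 0R²w.
Valid on: (d).

(d)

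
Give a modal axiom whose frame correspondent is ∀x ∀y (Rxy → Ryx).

p → □◇p

A defining formula is p → □◇p (the B axiom).
Suppose p→□◇p is valid. Take Rxy and set V(p)={x}. Then p at x, so □◇p at x, so ◇p at y, so some z with Ryz has p; z=x, i.e. Ryx.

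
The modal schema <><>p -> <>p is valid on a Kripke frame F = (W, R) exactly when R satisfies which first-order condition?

transitivity: forall x forall y forall z (Rxy & Ryz -> Rxz)

Equivalently (dual form): □p → □□p.
Suppose □p→□□p is valid. Take Rxy, Ryz and set V(p)={w : Rxw}. Then □p at x, so □□p at x, so □p at y, so p at z, i.e. Rxz.
Conversely, on a frame with transitivity the schema holds at every world under every valuation.
Frame condition: forall x forall y forall z (Rxy & Ryz -> Rxz).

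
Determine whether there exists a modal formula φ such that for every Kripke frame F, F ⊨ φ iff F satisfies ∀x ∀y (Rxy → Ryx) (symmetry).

Yes — defined by p → □◇p

Yes: it is symmetry, defined by the B schema p → □◇p.
Suppose p→□◇p is valid. Take Rxy and set V(p)={x}. Then p at x, so □◇p at x, so ◇p at y, so some z with Ryz has p; z=x, i.e. Ryx.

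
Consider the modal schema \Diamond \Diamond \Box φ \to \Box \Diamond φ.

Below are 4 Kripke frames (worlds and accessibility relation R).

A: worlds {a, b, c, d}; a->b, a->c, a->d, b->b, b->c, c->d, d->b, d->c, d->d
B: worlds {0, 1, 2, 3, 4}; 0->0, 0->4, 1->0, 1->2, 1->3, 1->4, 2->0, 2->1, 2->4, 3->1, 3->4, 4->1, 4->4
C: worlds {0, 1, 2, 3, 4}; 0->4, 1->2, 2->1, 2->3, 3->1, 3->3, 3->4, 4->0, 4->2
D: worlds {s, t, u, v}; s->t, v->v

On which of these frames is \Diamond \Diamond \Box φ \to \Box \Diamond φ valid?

The schema corresponds to a generalized confluence (Geach) condition: \forall x \forall y \forall z ((x R^2 y \wedge xRz) \to \exists w (yRw \wedge zRw)).
A: fails — aR²b, aRc but no w with bRw and cRw.
B: satisfies the condition.
C: fails — 0R²0, 0R4 but no w with 0Rw and 4Rw.
D: satisfies the condition.

B, D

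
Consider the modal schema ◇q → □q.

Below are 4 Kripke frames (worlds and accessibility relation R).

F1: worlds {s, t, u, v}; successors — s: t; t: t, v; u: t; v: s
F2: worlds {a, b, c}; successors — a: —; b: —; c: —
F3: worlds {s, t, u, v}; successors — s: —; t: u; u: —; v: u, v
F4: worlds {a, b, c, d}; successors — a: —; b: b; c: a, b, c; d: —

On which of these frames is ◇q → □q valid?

F2

This is the axiom for partial functionality; its first-order frame correspondent is ∀x ∀y ∀z (Rxy ∧ Rxz → y = z).
F1: fails — t sees both t and v.
F2: satisfies the condition.
F3: fails — v sees both u and v.
F4: fails — c sees both a and b.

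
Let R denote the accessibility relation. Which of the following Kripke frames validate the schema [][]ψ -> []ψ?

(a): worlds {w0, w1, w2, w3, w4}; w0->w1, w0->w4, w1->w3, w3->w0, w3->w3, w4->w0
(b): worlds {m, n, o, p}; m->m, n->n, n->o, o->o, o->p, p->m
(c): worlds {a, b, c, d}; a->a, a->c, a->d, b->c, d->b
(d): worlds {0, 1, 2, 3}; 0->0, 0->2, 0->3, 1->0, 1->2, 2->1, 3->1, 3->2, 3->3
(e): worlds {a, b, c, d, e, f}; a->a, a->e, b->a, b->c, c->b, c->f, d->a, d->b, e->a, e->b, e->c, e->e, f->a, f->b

The schema corresponds to density: forall x forall y (Rxy -> exists z (Rxz & Rzy)).
(a): fails — Rw0w4 but no z with Rw0z and Rzw4.
(b): ✓.
(c): fails — Rbc but no z with Rbz and Rzc.
(d): fails — R21 but no z with R2z and Rz1.
(e): fails — Rbc but no z with Rbz and Rzc.
Valid on: (b).

(b)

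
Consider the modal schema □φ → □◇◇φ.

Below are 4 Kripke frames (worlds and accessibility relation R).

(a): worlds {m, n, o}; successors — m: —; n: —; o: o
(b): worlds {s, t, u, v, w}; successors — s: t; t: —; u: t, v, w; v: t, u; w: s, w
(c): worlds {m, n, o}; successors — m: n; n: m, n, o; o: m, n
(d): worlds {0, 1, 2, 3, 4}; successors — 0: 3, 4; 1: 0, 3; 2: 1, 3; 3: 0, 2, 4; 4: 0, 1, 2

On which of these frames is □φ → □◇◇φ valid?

(a), (c), (d)

The schema corresponds to a generalized confluence (Geach) condition: ∀x ∀z (xRz → ∃w (xRw ∧ zR²w)).
(a): satisfies the condition.
(b): fails — sRt but no w* with sRw* and tR²w*.
(c): satisfies the condition.
(d): satisfies the condition.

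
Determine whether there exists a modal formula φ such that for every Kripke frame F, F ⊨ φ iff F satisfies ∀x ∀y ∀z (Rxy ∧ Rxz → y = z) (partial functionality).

Yes — defined by ◇r → □r

The condition is partial functionality. A defining modal formula is ◇r → □r.
Suppose ◇r→□r is valid. Take Rxy, Rxz and set V(r)={y}. Then ◇r at x, so □r at x, so r at z, i.e. z=y.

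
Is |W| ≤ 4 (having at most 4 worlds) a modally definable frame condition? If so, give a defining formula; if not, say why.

Modal frame validity is preserved under disjoint unions.
Any modal formula valid on each of 5 disjoint one-world frames is valid on their disjoint union (validity is preserved under disjoint unions). Each one-world frame has |W|=1≤4, but the union has |W|=5.
So no modal formula (or set of formulas) defines exactly the |W|≤4 frames.

No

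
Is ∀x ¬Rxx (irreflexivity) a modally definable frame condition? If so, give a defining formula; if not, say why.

Not modally definable

Any modally definable frame class is closed under surjective bounded morphisms.
The 3-cycle (worlds s,t,u with s→t→u→s) is irreflexive, and the map sending every world to a single reflexive point • is a surjective bounded morphism (forth: every edge maps to (•,•); back: every world has a successor). So any modal formula valid on the 3-cycle is also valid on the reflexive point, which is not irreflexive.
Hence irreflexivity is not modally definable.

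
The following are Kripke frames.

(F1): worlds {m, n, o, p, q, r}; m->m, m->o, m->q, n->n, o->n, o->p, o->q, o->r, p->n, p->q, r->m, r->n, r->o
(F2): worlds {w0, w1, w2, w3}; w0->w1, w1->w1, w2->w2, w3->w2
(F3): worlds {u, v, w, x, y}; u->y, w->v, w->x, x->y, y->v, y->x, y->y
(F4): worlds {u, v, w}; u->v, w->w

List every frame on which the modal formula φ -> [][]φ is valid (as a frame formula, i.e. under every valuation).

(F4)

This is the axiom for a generalized confluence (Geach) condition; its first-order frame correspondent is forall x forall z (x R^2 z -> exists w (x = w & z = w)).
(F1): fails — mR²n but m ≠ n.
(F2): fails — w0R²w1 but w0 ≠ w1.
(F3): fails — uR²v but u ≠ v.
(F4): condition met.
Valid on: (F4).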